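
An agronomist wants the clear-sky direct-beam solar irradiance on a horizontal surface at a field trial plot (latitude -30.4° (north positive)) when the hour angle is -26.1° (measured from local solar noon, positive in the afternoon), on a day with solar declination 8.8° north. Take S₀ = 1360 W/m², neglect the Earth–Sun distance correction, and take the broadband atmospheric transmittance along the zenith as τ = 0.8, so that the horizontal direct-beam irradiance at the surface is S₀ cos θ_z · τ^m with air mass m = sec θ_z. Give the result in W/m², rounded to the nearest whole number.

cos θ_z = sin(-30.4°) sin(8.8°) + cos(-30.4°) cos(8.8°) cos(-26.10°) = -0.0774 + 0.7654 = 0.6880.
Air mass m = 1/cos θ_z = 1/0.6880 = 1.453; τ^m = 0.8^1.453 = 0.7231.
Surface direct beam = 1360 × 0.6880 × 0.7231 = 676.59 W/m².

677 W/m²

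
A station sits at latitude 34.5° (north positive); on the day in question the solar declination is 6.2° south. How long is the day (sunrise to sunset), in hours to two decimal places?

11.43 hours

The sunset hour angle satisfies cos H_s = −tan φ tan δ = 0.0747, giving H_s = 85.72°.
Day length = 2 H_s / 15° h⁻¹ = 171.44° / 15 = 11.429 h.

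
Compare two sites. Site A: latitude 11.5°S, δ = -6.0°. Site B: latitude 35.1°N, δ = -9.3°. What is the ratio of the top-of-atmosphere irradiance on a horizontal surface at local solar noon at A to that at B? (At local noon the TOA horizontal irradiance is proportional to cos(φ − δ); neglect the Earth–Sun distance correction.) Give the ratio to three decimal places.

1.393

A: cos θ_z = cos(-11.5° − (-6.0°)) = 0.9954.
B: cos θ_z = cos(35.1° − (-9.3°)) = 0.7145.
Ratio A/B = 0.9954 / 0.7145 = 1.3931.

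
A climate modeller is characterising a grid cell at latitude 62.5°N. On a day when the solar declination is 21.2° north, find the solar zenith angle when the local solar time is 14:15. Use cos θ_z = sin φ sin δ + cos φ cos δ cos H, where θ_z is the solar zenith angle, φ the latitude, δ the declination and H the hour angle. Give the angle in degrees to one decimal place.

47.3°

Hour angle H = 15° × (14.25 − 12) = 33.75°.
With φ = 62.5°, δ = 21.2°, H = 33.75°: sin φ sin δ = 0.3208, cos φ cos δ cos H = 0.3579, so cos θ_z = 0.6787.
θ_z = arccos(0.6787) = 47.26°.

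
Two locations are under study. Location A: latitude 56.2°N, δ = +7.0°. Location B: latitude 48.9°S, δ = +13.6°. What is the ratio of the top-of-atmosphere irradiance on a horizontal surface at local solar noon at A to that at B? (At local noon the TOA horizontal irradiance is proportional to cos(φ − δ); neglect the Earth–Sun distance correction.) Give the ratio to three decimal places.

A: cos θ_z = cos(56.2° − (7.0°)) = 0.6534.
B: cos θ_z = cos(-48.9° − (13.6°)) = 0.4617.
Ratio A/B = 0.6534 / 0.4617 = 1.4152.

1.415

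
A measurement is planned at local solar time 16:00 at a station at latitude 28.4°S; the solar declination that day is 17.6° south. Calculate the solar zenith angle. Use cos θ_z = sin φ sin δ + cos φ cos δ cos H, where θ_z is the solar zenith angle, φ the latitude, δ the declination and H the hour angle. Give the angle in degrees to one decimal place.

Hour angle H = 15° × (16 − 12) = 60.00°.
cos θ_z = sin(-28.4°) sin(-17.6°) + cos(-28.4°) cos(-17.6°) cos(60.00°) = 0.1438 + 0.4192 = 0.5630.
θ_z = arccos(0.5630) = 55.74°.

55.7°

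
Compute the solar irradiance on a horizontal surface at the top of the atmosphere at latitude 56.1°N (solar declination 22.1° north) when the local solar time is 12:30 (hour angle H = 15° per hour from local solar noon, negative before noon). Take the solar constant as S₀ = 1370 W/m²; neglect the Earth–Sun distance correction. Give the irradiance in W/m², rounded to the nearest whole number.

1130 W/m²

Hour angle H = 15° × (12.5 − 12) = 7.50°.
With φ = 56.1°, δ = 22.1°, H = 7.50°: sin φ sin δ = 0.3123, cos φ cos δ cos H = 0.5123, so cos θ_z = 0.8246.
Top-of-atmosphere irradiance = S₀ cos θ_z = 1370 × 0.8246 = 1129.70 W/m².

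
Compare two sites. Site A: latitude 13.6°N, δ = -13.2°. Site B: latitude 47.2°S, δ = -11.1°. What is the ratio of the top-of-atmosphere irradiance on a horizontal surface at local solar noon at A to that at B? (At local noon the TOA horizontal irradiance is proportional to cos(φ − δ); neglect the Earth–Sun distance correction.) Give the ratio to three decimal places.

A: cos θ_z = cos(13.6° − (-13.2°)) = 0.8926.
B: cos θ_z = cos(-47.2° − (-11.1°)) = 0.8080.
Ratio A/B = 0.8926 / 0.8080 = 1.1047.

1.105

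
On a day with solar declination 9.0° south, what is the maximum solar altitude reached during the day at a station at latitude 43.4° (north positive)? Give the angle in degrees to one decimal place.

At local solar noon the hour angle is zero, so the elevation is 90° − |φ − δ| = 90° − |43.4° − (-9.0°)| = 90° − 52.4° = 37.6°.

37.6°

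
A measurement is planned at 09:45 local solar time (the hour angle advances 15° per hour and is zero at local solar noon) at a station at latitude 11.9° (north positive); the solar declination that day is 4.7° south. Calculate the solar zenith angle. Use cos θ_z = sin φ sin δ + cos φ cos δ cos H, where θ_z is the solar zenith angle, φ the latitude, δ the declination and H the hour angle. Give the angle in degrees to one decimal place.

37.4°

Hour angle H = 15° × (9.75 − 12) = -33.75°.
cos θ_z = sin(11.9°) sin(-4.7°) + cos(11.9°) cos(-4.7°) cos(-33.75°) = -0.0169 + 0.8109 = 0.7940.
θ_z = arccos(0.7940) = 37.44°.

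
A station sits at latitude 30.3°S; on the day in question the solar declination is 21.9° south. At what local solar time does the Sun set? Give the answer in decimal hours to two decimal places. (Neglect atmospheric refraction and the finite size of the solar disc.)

−tan φ tan δ = −(-0.5844)(-0.4020) = -0.2349; H_s = arccos(-0.2349) = 103.59°.
Sunset is at 12 + H_s/15 = 12 + 6.906 = 18.906 h local solar time.

18.91 h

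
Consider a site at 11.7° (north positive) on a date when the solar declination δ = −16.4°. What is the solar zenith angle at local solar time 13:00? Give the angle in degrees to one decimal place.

Hour angle H = 15° × (13 − 12) = 15.00°.
cos θ_z = sin(11.7°) sin(-16.4°) + cos(11.7°) cos(-16.4°) cos(15.00°) = -0.0573 + 0.9074 = 0.8501.
θ_z = arccos(0.8501) = 31.78°.

31.8°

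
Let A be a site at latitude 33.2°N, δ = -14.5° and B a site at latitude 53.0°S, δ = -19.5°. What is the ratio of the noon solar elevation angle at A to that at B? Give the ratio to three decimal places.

A: 90° − |33.2 − (-14.5)| = 42.30°.
B: 90° − |-53.0 − (-19.5)| = 56.50°.
Ratio A/B = 42.3000 / 56.5000 = 0.7487.

0.749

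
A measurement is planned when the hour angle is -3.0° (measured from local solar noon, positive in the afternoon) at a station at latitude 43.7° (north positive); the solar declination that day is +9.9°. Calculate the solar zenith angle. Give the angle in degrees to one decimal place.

With φ = 43.7°, δ = 9.9°, H = -3.00°: sin φ sin δ = 0.1188, cos φ cos δ cos H = 0.7112, so cos θ_z = 0.8300.
θ_z = arccos(0.8300) = 33.90°.

33.9°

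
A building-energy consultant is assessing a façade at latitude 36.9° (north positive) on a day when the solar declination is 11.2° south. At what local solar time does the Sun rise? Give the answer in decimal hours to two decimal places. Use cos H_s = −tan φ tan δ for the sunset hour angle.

6.57 h

−tan φ tan δ = −(0.7508)(-0.1980) = 0.1487; H_s = arccos(0.1487) = 81.45°.
Sunrise is at 12 − H_s/15 = 12 − 5.430 = 6.570 h local solar time.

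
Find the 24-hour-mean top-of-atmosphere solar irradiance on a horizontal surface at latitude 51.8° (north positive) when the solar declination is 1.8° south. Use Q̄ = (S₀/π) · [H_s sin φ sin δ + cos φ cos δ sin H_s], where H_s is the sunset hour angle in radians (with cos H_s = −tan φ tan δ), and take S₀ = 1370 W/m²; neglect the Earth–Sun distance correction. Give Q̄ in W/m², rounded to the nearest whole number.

253 W/m²

The sunset hour angle satisfies cos H_s = −tan φ tan δ = 0.0399, giving H_s = 87.71°. In radians, H_s = 1.5308.
H_s sin φ sin δ = 1.5308 × 0.7859 × -0.0314 = -0.0378.
cos φ cos δ sin H_s = 0.6184 × 0.9995 × 0.9992 = 0.6176.
Q̄ = (1370/π) × (-0.0378 + 0.6176) = 436.08 × 0.5798 = 252.84 W/m².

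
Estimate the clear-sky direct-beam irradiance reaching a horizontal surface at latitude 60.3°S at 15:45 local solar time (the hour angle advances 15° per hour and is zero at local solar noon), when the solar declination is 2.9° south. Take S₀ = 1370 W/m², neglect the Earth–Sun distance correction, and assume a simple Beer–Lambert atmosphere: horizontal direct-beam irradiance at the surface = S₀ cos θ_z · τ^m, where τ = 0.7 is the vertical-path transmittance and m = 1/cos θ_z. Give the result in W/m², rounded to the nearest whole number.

143 W/m²

Hour angle H = 15° × (15.75 − 12) = 56.25°.
With φ = -60.3°, δ = -2.9°, H = 56.25°: sin φ sin δ = 0.0439, cos φ cos δ cos H = 0.2749, so cos θ_z = 0.3188.
Air mass m = 1/cos θ_z = 1/0.3188 = 3.137; τ^m = 0.7^3.137 = 0.3266.
Surface direct beam = 1370 × 0.3188 × 0.3266 = 142.64 W/m².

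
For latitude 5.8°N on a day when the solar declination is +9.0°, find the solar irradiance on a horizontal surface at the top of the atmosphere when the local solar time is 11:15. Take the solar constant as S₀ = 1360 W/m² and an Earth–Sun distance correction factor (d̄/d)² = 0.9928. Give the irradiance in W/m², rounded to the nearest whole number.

Hour angle H = 15° × (11.25 − 12) = -11.25°.
cos θ_z = sin(5.8°) sin(9.0°) + cos(5.8°) cos(9.0°) cos(-11.25°) = 0.0158 + 0.9638 = 0.9796.
Top-of-atmosphere irradiance = S₀ (d̄/d)² cos θ_z = 1360 × 0.9928 × 0.9796 = 1322.66 W/m².

1323 W/m²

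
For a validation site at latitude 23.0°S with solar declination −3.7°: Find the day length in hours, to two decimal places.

12.21 hours

cos H_s = −tan(-23.0°) · tan(-3.7°) = -0.0274, so H_s = arccos(-0.0274) = 91.57°.
Day length = 2 H_s / 15° h⁻¹ = 183.14° / 15 = 12.209 h.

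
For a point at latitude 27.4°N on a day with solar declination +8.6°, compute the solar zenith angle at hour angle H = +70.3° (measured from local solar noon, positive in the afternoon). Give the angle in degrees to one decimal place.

With φ = 27.4°, δ = 8.6°, H = 70.30°: sin φ sin δ = 0.0688, cos φ cos δ cos H = 0.2959, so cos θ_z = 0.3647.
θ_z = arccos(0.3647) = 68.61°.

68.6°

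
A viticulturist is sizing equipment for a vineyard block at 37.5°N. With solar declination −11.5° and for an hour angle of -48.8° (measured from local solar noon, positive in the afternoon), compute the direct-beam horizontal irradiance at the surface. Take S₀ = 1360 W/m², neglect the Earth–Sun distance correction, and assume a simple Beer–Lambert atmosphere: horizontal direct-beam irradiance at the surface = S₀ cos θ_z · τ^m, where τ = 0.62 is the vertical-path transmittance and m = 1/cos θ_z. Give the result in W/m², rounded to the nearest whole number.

cos θ_z = sin φ sin δ + cos φ cos δ cos H = (0.6088)(-0.1994) + (0.7934)(0.9799)(0.6587) = 0.3907.
Air mass m = 1/cos θ_z = 1/0.3907 = 2.560; τ^m = 0.62^2.560 = 0.2941.
Surface direct beam = 1360 × 0.3907 × 0.2941 = 156.27 W/m².

156 W/m²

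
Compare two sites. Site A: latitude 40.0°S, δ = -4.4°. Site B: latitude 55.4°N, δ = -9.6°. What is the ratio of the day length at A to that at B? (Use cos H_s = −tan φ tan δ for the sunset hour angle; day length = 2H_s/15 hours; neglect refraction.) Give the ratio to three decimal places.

A: H_s = arccos(−tan -40.0° · tan -4.4°) = 93.70°, so 2H_s/15 = 12.4933 h.
B: H_s = arccos(−tan 55.4° · tan -9.6°) = 75.81°, so 2H_s/15 = 10.1080 h.
Ratio A/B = 12.4933 / 10.1080 = 1.2360.

1.236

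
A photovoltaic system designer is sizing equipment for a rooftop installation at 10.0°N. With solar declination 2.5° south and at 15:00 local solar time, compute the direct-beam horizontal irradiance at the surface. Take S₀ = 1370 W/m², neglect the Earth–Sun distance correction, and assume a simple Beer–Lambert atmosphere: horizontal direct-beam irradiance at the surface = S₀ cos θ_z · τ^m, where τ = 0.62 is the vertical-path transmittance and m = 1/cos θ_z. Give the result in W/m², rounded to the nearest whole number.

471 W/m²

Hour angle H = 15° × (15 − 12) = 45.00°.
cos θ_z = sin(10.0°) sin(-2.5°) + cos(10.0°) cos(-2.5°) cos(45.00°) = -0.0076 + 0.6957 = 0.6881.
Air mass m = 1/cos θ_z = 1/0.6881 = 1.453; τ^m = 0.62^1.453 = 0.4993.
Surface direct beam = 1370 × 0.6881 × 0.4993 = 470.69 W/m².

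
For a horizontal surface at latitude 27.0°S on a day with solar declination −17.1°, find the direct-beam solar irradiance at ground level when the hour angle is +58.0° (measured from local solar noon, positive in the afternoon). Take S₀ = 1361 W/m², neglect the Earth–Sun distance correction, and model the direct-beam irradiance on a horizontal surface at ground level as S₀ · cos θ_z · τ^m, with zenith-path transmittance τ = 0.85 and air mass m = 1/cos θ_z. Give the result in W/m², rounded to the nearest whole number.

cos θ_z = sin φ sin δ + cos φ cos δ cos H = (-0.4540)(-0.2940) + (0.8910)(0.9558)(0.5299) = 0.5847.
Air mass m = 1/cos θ_z = 1/0.5847 = 1.710; τ^m = 0.85^1.710 = 0.7574.
Surface direct beam = 1361 × 0.5847 × 0.7574 = 602.72 W/m².

603 W/m²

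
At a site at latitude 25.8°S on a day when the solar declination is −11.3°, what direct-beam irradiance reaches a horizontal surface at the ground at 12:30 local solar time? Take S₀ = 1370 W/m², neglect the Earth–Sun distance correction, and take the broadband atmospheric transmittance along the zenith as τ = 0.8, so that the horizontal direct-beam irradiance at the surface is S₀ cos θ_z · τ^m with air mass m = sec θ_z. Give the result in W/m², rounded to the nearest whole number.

1043 W/m²

Hour angle H = 15° × (12.5 − 12) = 7.50°.
cos θ_z = sin(-25.8°) sin(-11.3°) + cos(-25.8°) cos(-11.3°) cos(7.50°) = 0.0853 + 0.8753 = 0.9606.
Air mass m = 1/cos θ_z = 1/0.9606 = 1.041; τ^m = 0.8^1.041 = 0.7927.
Surface direct beam = 1370 × 0.9606 × 0.7927 = 1043.21 W/m².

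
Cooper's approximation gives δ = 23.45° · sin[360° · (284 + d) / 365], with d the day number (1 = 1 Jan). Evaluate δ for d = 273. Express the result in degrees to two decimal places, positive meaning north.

-3.82°

360 × (284 + 273) / 365 = 549.370°; sin(549.370°) = -0.1628.
δ = 23.45 × -0.1628 = -3.818° ≈ -3.82°.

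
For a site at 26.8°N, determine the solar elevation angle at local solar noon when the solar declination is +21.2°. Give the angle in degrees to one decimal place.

84.4°

At local solar noon the hour angle is zero, so the elevation is 90° − |φ − δ| = 90° − |26.8° − (21.2°)| = 90° − 5.6° = 84.4°.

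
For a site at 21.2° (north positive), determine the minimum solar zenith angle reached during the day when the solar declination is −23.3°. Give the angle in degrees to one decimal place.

At local solar noon the hour angle is zero, so the zenith angle is |φ − δ| = |21.2° − (-23.3°)| = 44.5°.

44.5°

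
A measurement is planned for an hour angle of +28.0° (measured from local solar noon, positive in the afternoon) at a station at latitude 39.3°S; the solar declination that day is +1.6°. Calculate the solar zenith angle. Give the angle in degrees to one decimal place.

48.3°

cos θ_z = sin(-39.3°) sin(1.6°) + cos(-39.3°) cos(1.6°) cos(28.00°) = -0.0177 + 0.6830 = 0.6653.
θ_z = arccos(0.6653) = 48.29°.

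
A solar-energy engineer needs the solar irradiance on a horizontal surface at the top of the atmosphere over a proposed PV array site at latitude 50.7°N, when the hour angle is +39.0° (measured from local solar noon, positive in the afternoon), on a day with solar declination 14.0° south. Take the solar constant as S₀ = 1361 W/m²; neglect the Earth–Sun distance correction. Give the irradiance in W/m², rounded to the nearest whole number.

395 W/m²

cos θ_z = sin φ sin δ + cos φ cos δ cos H = (0.7738)(-0.2419) + (0.6334)(0.9703)(0.7771) = 0.2904.
Top-of-atmosphere irradiance = S₀ cos θ_z = 1361 × 0.2904 = 395.23 W/m².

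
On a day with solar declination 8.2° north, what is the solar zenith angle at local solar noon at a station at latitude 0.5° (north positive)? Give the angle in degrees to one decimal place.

7.7°

At local solar noon the hour angle is zero, so the zenith angle is |φ − δ| = |0.5° − (8.2°)| = 7.7°.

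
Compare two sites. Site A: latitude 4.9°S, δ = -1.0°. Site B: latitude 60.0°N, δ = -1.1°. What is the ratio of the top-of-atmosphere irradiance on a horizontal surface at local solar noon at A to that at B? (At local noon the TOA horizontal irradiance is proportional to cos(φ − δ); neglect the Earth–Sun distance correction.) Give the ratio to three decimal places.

2.064

A: cos θ_z = cos(-4.9° − (-1.0°)) = 0.9977.
B: cos θ_z = cos(60.0° − (-1.1°)) = 0.4833.
Ratio A/B = 0.9977 / 0.4833 = 2.0643.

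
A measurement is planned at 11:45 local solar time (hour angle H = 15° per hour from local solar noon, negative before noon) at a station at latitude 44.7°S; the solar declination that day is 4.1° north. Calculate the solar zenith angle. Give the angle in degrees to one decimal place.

Hour angle H = 15° × (11.75 − 12) = -3.75°.
cos θ_z = sin φ sin δ + cos φ cos δ cos H = (-0.7034)(0.0715) + (0.7108)(0.9974)(0.9979) = 0.6572.
θ_z = arccos(0.6572) = 48.91°.

48.9°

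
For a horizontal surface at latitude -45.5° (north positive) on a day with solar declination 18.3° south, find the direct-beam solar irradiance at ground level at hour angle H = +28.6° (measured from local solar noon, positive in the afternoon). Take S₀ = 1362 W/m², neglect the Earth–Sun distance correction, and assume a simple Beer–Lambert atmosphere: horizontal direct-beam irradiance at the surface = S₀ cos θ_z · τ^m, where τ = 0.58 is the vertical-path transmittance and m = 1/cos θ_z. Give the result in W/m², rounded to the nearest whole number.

With φ = -45.5°, δ = -18.3°, H = 28.60°: sin φ sin δ = 0.2240, cos φ cos δ cos H = 0.5843, so cos θ_z = 0.8083.
Air mass m = 1/cos θ_z = 1/0.8083 = 1.237; τ^m = 0.58^1.237 = 0.5098.
Surface direct beam = 1362 × 0.8083 × 0.5098 = 561.24 W/m².

561 W/m²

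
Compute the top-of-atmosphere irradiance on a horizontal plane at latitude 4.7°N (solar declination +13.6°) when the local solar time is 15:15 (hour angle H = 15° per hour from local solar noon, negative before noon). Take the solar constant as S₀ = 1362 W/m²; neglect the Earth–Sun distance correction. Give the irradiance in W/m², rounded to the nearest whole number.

896 W/m²

Hour angle H = 15° × (15.25 − 12) = 48.75°.
cos θ_z = sin φ sin δ + cos φ cos δ cos H = (0.0819)(0.2351) + (0.9966)(0.9720)(0.6593) = 0.6579.
Top-of-atmosphere irradiance = S₀ cos θ_z = 1362 × 0.6579 = 896.06 W/m².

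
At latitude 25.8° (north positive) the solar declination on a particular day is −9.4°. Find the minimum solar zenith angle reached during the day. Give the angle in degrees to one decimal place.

35.2°

At local solar noon the hour angle is zero, so the zenith angle is |φ − δ| = |25.8° − (-9.4°)| = 35.2°.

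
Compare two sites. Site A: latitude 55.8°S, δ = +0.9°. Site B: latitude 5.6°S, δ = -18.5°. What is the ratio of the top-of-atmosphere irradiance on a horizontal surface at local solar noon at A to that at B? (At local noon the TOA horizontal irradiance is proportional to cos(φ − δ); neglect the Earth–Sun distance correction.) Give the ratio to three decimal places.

0.563

A: cos θ_z = cos(-55.8° − (0.9°)) = 0.5490.
B: cos θ_z = cos(-5.6° − (-18.5°)) = 0.9748.
Ratio A/B = 0.5490 / 0.9748 = 0.5632.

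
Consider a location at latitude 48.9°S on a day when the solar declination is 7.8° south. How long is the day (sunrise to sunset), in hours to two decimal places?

The sunset hour angle satisfies cos H_s = −tan φ tan δ = -0.1570, giving H_s = 99.03°.
Day length = 2 H_s / 15° h⁻¹ = 198.06° / 15 = 13.204 h.

13.20 hours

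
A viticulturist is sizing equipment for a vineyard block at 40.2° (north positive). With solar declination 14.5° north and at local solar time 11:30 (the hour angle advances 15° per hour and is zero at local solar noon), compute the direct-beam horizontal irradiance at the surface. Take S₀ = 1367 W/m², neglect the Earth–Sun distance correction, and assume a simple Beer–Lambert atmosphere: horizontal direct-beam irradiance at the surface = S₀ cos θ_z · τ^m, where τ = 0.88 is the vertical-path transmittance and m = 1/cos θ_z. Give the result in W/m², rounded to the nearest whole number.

Hour angle H = 15° × (11.5 − 12) = -7.50°.
cos θ_z = sin φ sin δ + cos φ cos δ cos H = (0.6455)(0.2504) + (0.7638)(0.9681)(0.9914) = 0.8947.
Air mass m = 1/cos θ_z = 1/0.8947 = 1.118; τ^m = 0.88^1.118 = 0.8668.
Surface direct beam = 1367 × 0.8947 × 0.8668 = 1060.14 W/m².

1060 W/m²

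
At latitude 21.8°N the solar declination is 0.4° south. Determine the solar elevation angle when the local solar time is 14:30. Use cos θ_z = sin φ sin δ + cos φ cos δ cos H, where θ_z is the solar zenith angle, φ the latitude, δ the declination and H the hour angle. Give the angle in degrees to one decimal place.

47.2°

Hour angle H = 15° × (14.5 − 12) = 37.50°.
With φ = 21.8°, δ = -0.4°, H = 37.50°: sin φ sin δ = -0.0026, cos φ cos δ cos H = 0.7366, so cos θ_z = 0.7340.
θ_z = arccos(0.7340) = 42.78°, so the elevation is 90° − 42.78° = 47.22°.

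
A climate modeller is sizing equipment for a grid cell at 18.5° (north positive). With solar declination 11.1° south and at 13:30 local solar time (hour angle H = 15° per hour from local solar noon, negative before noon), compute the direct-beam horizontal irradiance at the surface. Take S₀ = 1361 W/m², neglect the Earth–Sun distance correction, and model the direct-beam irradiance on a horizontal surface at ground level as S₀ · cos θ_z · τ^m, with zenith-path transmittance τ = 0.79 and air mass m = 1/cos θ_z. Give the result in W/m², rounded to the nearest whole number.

Hour angle H = 15° × (13.5 − 12) = 22.50°.
With φ = 18.5°, δ = -11.1°, H = 22.50°: sin φ sin δ = -0.0611, cos φ cos δ cos H = 0.8597, so cos θ_z = 0.7986.
Air mass m = 1/cos θ_z = 1/0.7986 = 1.252; τ^m = 0.79^1.252 = 0.7444.
Surface direct beam = 1361 × 0.7986 × 0.7444 = 809.08 W/m².

809 W/m²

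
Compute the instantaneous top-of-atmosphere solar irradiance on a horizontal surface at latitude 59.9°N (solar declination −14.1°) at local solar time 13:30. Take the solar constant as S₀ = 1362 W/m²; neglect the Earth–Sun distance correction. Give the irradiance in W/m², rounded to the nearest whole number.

325 W/m²

Hour angle H = 15° × (13.5 − 12) = 22.50°.
cos θ_z = sin(59.9°) sin(-14.1°) + cos(59.9°) cos(-14.1°) cos(22.50°) = -0.2108 + 0.4494 = 0.2386.
Top-of-atmosphere irradiance = S₀ cos θ_z = 1362 × 0.2386 = 324.97 W/m².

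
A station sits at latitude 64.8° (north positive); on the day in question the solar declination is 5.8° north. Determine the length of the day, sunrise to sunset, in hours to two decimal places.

−tan φ tan δ = −(2.1251)(0.1016) = -0.2159; H_s = arccos(-0.2159) = 102.47°.
Day length = 2 H_s / 15° h⁻¹ = 204.94° / 15 = 13.663 h.

13.66 hours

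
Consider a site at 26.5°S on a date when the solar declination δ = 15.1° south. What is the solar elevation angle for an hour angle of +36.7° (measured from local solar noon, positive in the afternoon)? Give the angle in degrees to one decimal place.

With φ = -26.5°, δ = -15.1°, H = 36.70°: sin φ sin δ = 0.1162, cos φ cos δ cos H = 0.6928, so cos θ_z = 0.8090.
θ_z = arccos(0.8090) = 36.00°, so the elevation is 90° − 36.00° = 54.00°.

54.0°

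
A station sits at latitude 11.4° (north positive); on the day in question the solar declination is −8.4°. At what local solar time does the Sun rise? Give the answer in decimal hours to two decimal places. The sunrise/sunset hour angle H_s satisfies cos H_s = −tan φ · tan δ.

The sunset hour angle satisfies cos H_s = −tan φ tan δ = 0.0298, giving H_s = 88.29°.
Sunrise is at 12 − H_s/15 = 12 − 5.886 = 6.114 h local solar time.

6.11 h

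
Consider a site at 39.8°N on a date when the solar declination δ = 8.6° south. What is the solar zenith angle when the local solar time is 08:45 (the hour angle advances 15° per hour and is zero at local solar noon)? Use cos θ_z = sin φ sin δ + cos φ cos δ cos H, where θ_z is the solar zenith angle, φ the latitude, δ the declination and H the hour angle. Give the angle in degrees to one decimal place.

66.1°

Hour angle H = 15° × (8.75 − 12) = -48.75°.
cos θ_z = sin φ sin δ + cos φ cos δ cos H = (0.6401)(-0.1495) + (0.7683)(0.9888)(0.6593) = 0.4052.
θ_z = arccos(0.4052) = 66.10°.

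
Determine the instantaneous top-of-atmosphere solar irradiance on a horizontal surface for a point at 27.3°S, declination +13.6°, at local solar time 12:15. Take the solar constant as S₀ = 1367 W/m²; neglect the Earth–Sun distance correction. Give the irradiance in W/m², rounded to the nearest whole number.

1031 W/m²

Hour angle H = 15° × (12.25 − 12) = 3.75°.
cos θ_z = sin(-27.3°) sin(13.6°) + cos(-27.3°) cos(13.6°) cos(3.75°) = -0.1078 + 0.8619 = 0.7541.
Top-of-atmosphere irradiance = S₀ cos θ_z = 1367 × 0.7541 = 1030.85 W/m².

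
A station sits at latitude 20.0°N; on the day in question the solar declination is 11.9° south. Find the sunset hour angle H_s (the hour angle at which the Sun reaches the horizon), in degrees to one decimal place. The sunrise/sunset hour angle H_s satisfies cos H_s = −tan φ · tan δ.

85.6°

−tan φ tan δ = −(0.3640)(-0.2107) = 0.0767; H_s = arccos(0.0767) = 85.60°.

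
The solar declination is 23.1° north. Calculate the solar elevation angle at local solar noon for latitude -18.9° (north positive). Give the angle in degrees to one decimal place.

48.0°

At local solar noon the hour angle is zero, so the elevation is 90° − |φ − δ| = 90° − |-18.9° − (23.1°)| = 90° − 42.0° = 48.0°.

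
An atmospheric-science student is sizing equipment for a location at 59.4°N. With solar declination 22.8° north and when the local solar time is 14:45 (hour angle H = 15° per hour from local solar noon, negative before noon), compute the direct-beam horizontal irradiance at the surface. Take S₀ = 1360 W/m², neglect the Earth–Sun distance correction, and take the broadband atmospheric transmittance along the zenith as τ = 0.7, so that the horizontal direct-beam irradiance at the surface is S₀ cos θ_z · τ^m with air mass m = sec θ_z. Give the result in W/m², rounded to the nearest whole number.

Hour angle H = 15° × (14.75 − 12) = 41.25°.
With φ = 59.4°, δ = 22.8°, H = 41.25°: sin φ sin δ = 0.3336, cos φ cos δ cos H = 0.3528, so cos θ_z = 0.6864.
Air mass m = 1/cos θ_z = 1/0.6864 = 1.457; τ^m = 0.7^1.457 = 0.5947.
Surface direct beam = 1360 × 0.6864 × 0.5947 = 555.15 W/m².

555 W/m²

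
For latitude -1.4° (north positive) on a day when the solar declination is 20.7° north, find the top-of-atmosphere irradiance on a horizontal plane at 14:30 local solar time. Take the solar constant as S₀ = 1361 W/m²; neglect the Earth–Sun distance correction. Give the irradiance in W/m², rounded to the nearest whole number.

998 W/m²

Hour angle H = 15° × (14.5 − 12) = 37.50°.
cos θ_z = sin(-1.4°) sin(20.7°) + cos(-1.4°) cos(20.7°) cos(37.50°) = -0.0086 + 0.7419 = 0.7333.
Top-of-atmosphere irradiance = S₀ cos θ_z = 1361 × 0.7333 = 998.02 W/m².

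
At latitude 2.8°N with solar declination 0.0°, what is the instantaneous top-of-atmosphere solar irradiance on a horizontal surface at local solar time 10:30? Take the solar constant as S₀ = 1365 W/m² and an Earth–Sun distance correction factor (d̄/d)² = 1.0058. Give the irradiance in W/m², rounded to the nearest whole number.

Hour angle H = 15° × (10.5 − 12) = -22.50°.
cos θ_z = sin(2.8°) sin(0.0°) + cos(2.8°) cos(0.0°) cos(-22.50°) = 0.0000 + 0.9228 = 0.9228.
Top-of-atmosphere irradiance = S₀ (d̄/d)² cos θ_z = 1365 × 1.0058 × 0.9228 = 1266.93 W/m².

1267 W/m²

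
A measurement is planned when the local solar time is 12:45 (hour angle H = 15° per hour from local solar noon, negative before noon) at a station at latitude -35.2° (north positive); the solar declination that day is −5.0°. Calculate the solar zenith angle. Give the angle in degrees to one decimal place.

Hour angle H = 15° × (12.75 − 12) = 11.25°.
cos θ_z = sin(-35.2°) sin(-5.0°) + cos(-35.2°) cos(-5.0°) cos(11.25°) = 0.0502 + 0.7984 = 0.8486.
θ_z = arccos(0.8486) = 31.94°.

31.9°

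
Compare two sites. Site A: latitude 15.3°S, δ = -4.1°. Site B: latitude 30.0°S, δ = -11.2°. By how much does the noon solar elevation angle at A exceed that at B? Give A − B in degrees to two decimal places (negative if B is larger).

A: 90° − |-15.3 − (-4.1)| = 78.80°.
B: 90° − |-30.0 − (-11.2)| = 71.20°.
A − B = 78.80 − 71.20 = 7.60°.

+7.60°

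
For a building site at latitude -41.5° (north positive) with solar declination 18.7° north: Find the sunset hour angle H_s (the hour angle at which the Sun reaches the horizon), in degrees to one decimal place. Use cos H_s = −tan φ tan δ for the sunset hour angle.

72.6°

−tan φ tan δ = −(-0.8847)(0.3385) = 0.2995; H_s = arccos(0.2995) = 72.57°.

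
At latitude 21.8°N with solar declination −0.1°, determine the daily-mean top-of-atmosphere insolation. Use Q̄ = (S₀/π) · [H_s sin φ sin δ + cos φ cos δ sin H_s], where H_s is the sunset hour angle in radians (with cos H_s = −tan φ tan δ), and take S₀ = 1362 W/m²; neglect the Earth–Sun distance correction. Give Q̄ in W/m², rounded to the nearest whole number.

402 W/m²

−tan φ tan δ = −(0.4000)(-0.0017) = 0.0007; H_s = arccos(0.0007) = 89.96°. In radians, H_s = 1.5701.
H_s sin φ sin δ = 1.5701 × 0.3714 × -0.0017 = -0.0010.
cos φ cos δ sin H_s = 0.9285 × 1.0000 × 1.0000 = 0.9285.
Q̄ = (1362/π) × (-0.0010 + 0.9285) = 433.54 × 0.9275 = 402.11 W/m².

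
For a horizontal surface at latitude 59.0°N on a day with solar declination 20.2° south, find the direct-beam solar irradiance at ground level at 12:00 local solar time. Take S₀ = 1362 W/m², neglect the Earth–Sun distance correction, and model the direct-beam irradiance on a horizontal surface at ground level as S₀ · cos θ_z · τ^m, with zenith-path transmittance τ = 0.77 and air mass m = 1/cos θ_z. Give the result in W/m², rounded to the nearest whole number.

Hour angle H = 15° × (12 − 12) = 0.00°.
cos θ_z = sin(59.0°) sin(-20.2°) + cos(59.0°) cos(-20.2°) cos(0.00°) = -0.2960 + 0.4834 = 0.1874.
Air mass m = 1/cos θ_z = 1/0.1874 = 5.336; τ^m = 0.77^5.336 = 0.2479.
Surface direct beam = 1362 × 0.1874 × 0.2479 = 63.27 W/m².

63 W/m²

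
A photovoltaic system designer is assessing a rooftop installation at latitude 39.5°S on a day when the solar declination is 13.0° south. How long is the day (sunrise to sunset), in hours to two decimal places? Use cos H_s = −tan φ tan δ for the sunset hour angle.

13.46 hours

cos H_s = −tan(-39.5°) · tan(-13.0°) = -0.1903, so H_s = arccos(-0.1903) = 100.97°.
Day length = 2 H_s / 15° h⁻¹ = 201.94° / 15 = 13.463 h.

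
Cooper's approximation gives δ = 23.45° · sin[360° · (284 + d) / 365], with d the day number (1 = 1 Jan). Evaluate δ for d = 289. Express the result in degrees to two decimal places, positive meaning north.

360 × (284 + 289) / 365 = 565.151°; sin(565.151°) = -0.4250.
δ = 23.45 × -0.4250 = -9.966° ≈ -9.97°.

-9.97°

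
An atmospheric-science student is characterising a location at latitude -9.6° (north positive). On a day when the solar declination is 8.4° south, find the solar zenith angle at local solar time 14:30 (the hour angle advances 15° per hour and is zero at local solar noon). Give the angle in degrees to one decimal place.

Hour angle H = 15° × (14.5 − 12) = 37.50°.
cos θ_z = sin(-9.6°) sin(-8.4°) + cos(-9.6°) cos(-8.4°) cos(37.50°) = 0.0244 + 0.7739 = 0.7983.
θ_z = arccos(0.7983) = 37.03°.

37.0°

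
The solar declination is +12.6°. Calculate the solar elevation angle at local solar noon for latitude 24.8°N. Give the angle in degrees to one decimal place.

77.8°

At local solar noon the hour angle is zero, so the elevation is 90° − |φ − δ| = 90° − |24.8° − (12.6°)| = 90° − 12.2° = 77.8°.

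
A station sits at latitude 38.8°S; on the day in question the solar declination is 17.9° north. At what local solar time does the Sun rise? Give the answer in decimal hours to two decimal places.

cos H_s = −tan(-38.8°) · tan(17.9°) = 0.2597, so H_s = arccos(0.2597) = 74.95°.
Sunrise is at 12 − H_s/15 = 12 − 4.997 = 7.003 h local solar time.

7.00 h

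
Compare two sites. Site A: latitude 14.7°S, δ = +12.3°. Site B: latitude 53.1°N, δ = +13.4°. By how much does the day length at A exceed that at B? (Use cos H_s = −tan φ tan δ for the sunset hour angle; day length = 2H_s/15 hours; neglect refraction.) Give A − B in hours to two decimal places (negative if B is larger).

A: H_s = arccos(−tan -14.7° · tan 12.3°) = 86.72°, so 2H_s/15 = 11.5627 h.
B: H_s = arccos(−tan 53.1° · tan 13.4°) = 108.50°, so 2H_s/15 = 14.4667 h.
A − B = 11.5627 − 14.4667 = -2.9040 h.

-2.90 h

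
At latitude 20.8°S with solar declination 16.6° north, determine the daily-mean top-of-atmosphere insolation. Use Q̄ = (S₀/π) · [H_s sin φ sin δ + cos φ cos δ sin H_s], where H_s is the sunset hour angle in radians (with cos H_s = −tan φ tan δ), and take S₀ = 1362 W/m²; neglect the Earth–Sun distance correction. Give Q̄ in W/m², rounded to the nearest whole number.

322 W/m²

−tan φ tan δ = −(-0.3799)(0.2981) = 0.1132; H_s = arccos(0.1132) = 83.50°. In radians, H_s = 1.4573.
H_s sin φ sin δ = 1.4573 × -0.3551 × 0.2857 = -0.1478.
cos φ cos δ sin H_s = 0.9348 × 0.9583 × 0.9936 = 0.8901.
Q̄ = (1362/π) × (-0.1478 + 0.8901) = 433.54 × 0.7423 = 321.82 W/m².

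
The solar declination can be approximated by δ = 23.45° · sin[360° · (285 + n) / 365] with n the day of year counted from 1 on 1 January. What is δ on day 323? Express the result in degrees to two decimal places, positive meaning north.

-20.24°

360 × (285 + 323) / 365 = 599.671°; sin(599.671°) = -0.8631.
δ = 23.45 × -0.8631 = -20.240° ≈ -20.24°.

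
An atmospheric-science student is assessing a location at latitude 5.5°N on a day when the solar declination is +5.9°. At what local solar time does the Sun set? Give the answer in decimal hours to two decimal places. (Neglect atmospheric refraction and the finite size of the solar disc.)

18.04 h

cos H_s = −tan(5.5°) · tan(5.9°) = -0.0100, so H_s = arccos(-0.0100) = 90.57°.
Sunset is at 12 + H_s/15 = 12 + 6.038 = 18.038 h local solar time.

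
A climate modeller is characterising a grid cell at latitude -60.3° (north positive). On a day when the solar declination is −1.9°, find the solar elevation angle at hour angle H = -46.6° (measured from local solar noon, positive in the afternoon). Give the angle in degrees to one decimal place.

cos θ_z = sin φ sin δ + cos φ cos δ cos H = (-0.8686)(-0.0332) + (0.4955)(0.9995)(0.6871) = 0.3691.
θ_z = arccos(0.3691) = 68.34°, so the elevation is 90° − 68.34° = 21.66°.

21.7°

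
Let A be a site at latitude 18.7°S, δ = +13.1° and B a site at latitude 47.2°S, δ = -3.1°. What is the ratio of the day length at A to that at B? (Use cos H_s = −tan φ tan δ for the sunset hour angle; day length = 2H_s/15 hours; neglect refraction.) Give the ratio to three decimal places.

A: H_s = arccos(−tan -18.7° · tan 13.1°) = 85.48°, so 2H_s/15 = 11.3973 h.
B: H_s = arccos(−tan -47.2° · tan -3.1°) = 93.35°, so 2H_s/15 = 12.4467 h.
Ratio A/B = 11.3973 / 12.4467 = 0.9157.

0.916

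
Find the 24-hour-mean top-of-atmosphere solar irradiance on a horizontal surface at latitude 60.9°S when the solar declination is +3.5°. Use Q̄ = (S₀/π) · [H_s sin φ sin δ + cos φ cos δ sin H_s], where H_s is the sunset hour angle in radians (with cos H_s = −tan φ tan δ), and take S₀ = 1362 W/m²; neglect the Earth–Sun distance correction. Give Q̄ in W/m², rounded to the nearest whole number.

175 W/m²

cos H_s = −tan(-60.9°) · tan(3.5°) = 0.1099, so H_s = arccos(0.1099) = 83.69°. In radians, H_s = 1.4607.
H_s sin φ sin δ = 1.4607 × -0.8738 × 0.0610 = -0.0779.
cos φ cos δ sin H_s = 0.4863 × 0.9981 × 0.9939 = 0.4824.
Q̄ = (1362/π) × (-0.0779 + 0.4824) = 433.54 × 0.4045 = 175.37 W/m².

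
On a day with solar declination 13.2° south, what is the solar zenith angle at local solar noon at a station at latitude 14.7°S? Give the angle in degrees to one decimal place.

1.5°

At local solar noon the hour angle is zero, so the zenith angle is |φ − δ| = |-14.7° − (-13.2°)| = 1.5°.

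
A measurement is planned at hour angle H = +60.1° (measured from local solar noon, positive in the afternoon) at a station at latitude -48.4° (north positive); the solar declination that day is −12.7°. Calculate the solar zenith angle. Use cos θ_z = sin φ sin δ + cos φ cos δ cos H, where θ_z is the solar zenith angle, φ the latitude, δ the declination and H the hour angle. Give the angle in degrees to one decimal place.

60.8°

cos θ_z = sin φ sin δ + cos φ cos δ cos H = (-0.7478)(-0.2198) + (0.6639)(0.9755)(0.4985) = 0.4872.
θ_z = arccos(0.4872) = 60.84°.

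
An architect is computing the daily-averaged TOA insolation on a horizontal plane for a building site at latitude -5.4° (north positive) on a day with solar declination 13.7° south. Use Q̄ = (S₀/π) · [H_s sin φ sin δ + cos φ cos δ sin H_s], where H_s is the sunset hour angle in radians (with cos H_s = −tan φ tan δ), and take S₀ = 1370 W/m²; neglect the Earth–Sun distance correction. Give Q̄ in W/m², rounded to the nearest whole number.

−tan φ tan δ = −(-0.0945)(-0.2438) = -0.0230; H_s = arccos(-0.0230) = 91.32°. In radians, H_s = 1.5938.
H_s sin φ sin δ = 1.5938 × -0.0941 × -0.2368 = 0.0355.
cos φ cos δ sin H_s = 0.9956 × 0.9715 × 0.9997 = 0.9669.
Q̄ = (1370/π) × (0.0355 + 0.9669) = 436.08 × 1.0024 = 437.13 W/m².

437 W/m²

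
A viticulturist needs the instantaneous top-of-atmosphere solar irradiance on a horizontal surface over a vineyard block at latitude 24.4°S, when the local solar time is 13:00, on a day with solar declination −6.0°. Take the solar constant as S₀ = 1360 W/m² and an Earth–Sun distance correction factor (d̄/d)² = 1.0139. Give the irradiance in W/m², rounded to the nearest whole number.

Hour angle H = 15° × (13 − 12) = 15.00°.
cos θ_z = sin φ sin δ + cos φ cos δ cos H = (-0.4131)(-0.1045) + (0.9107)(0.9945)(0.9659) = 0.9180.
Top-of-atmosphere irradiance = S₀ (d̄/d)² cos θ_z = 1360 × 1.0139 × 0.9180 = 1265.83 W/m².

1266 W/m²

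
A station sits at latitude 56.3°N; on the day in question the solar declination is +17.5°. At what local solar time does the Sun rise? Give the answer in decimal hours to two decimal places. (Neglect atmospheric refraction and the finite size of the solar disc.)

4.12 h

cos H_s = −tan(56.3°) · tan(17.5°) = -0.4728, so H_s = arccos(-0.4728) = 118.22°.
Sunrise is at 12 − H_s/15 = 12 − 7.881 = 4.119 h local solar time.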